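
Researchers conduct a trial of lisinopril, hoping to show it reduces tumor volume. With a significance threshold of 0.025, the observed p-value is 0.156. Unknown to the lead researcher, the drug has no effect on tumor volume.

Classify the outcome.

No error (correct decision).

The conventional null hypothesis is that the drug has no effect on tumor volume.
Since p = 0.156 ≥ α = 0.025, H₀ is not rejected.
H₀ is true (actually the drug has no effect on tumor volume).
The decision matches the true state — no error.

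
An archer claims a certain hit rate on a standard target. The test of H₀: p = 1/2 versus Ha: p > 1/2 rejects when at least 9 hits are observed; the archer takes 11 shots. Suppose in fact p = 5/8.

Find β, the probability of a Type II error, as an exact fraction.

7252043967/8589934592

A Type II error is failing to reject when Ha holds: with p = 5/8, β = P(K ≤ 8).
Equivalently, β = 1 − P(K ≥ 9) = 7252043967/8589934592.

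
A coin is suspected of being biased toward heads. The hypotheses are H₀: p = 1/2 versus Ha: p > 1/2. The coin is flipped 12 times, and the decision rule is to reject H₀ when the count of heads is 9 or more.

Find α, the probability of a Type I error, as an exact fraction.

299/4096

Under H₀, Y ~ Binomial(12, 1/2), and α = P(Y ≥ 9).
That's C(12,9) + C(12,10) + C(12,11) + C(12,12) over 2^12, i.e. (220 + 66 + 12 + 1)/4096 = 299/4096.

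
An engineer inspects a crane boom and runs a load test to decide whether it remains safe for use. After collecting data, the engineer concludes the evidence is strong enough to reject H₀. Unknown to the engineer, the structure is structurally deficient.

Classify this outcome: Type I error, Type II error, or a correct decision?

No error (correct decision).

The conventional null hypothesis here is that the structure meets the required load capacity (safe).
The test rejected a false H₀ — the decision matches the true state.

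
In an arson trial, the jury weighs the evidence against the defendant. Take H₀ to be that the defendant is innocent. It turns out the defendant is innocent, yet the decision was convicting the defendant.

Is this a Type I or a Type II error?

Type I error

'Convicting the defendant' corresponds to rejecting H₀.
H₀ was rejected but H₀ is true — a Type I error (false positive).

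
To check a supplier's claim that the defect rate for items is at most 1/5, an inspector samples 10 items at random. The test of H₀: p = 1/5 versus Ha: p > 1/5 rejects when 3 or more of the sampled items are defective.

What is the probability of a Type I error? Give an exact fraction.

3146489/9765625

The significance level is the probability, assuming p = 1/5, of seeing 3 or more defectives in 10 draws.
Computing the lower-tail complement: 1 − 6619136/9765625 = 3146489/9765625.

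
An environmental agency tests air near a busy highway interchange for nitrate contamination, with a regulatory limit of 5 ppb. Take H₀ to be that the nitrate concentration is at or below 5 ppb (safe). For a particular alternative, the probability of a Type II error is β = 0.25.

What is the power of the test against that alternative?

0.75

Power = 1 − β = 1 − 0.25 = 0.75.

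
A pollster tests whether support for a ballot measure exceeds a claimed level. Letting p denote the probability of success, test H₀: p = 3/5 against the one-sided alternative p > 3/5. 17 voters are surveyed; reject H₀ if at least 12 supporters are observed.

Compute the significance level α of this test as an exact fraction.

α = P(reject H₀ | H₀ true) = P(S ≥ 12 | p = 3/5), with S ~ Binomial(17, 3/5).
Adding the binomial terms for j = 12 through 17 with p = 3/5 yields 201363526341/762939453125.

201363526341/762939453125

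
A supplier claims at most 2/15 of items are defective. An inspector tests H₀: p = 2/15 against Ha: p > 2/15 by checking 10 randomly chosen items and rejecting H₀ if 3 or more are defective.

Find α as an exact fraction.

The significance level is the probability, assuming p = 2/15, of seeing 3 or more defectives in 10 draws.
Computing the lower-tail complement: 1 − 165593336363/192216796875 = 26623460512/192216796875.

26623460512/192216796875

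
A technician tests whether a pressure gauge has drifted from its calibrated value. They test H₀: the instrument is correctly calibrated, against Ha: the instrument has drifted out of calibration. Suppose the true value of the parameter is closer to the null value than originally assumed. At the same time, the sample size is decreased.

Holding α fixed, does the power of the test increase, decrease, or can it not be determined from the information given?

It decreases.

A smaller departure from H₀ means the test statistic under Ha is distributed closer to where it would be under H₀; rejection becomes less likely. A smaller sample increases the standard error, so the sampling distributions under H₀ and Ha overlap more. Both changes push β in the same direction.
Since power = 1 − β and β increases, power decreases.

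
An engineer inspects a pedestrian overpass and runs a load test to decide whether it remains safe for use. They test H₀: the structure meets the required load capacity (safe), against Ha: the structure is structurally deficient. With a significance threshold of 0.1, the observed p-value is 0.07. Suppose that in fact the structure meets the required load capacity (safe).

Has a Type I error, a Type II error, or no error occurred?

Type I error

Since p = 0.07 < α = 0.1, H₀ is rejected.
H₀ is true (actually the structure meets the required load capacity (safe)).
Rejecting a true H₀ is a Type I error.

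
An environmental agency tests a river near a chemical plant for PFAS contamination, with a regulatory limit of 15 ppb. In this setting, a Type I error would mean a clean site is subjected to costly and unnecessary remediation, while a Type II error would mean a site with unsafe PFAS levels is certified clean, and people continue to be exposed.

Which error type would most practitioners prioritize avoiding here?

Type II error

The Type II consequence (a site with unsafe PFAS levels is certified clean, and people continue to be exposed) is more severe than the Type I consequence (a clean site is subjected to costly and unnecessary remediation).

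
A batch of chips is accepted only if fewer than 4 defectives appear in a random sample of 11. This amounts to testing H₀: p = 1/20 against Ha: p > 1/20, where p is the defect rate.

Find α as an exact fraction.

7947524659/5120000000000

The significance level is the probability, assuming p = 1/20, of seeing 4 or more defectives in 11 draws.
Via the complement, α = 1 − Σ_{j=0}^{3} C(11,j)(1/20)^j(19/20)^{11-j} = 7947524659/5120000000000.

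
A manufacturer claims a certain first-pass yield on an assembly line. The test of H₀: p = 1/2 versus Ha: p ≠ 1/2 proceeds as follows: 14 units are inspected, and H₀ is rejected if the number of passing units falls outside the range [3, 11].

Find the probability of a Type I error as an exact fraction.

α = P(Y ≤ 2 or Y ≥ 12 | p = 1/2), Y ~ Binomial(14, 1/2).
Each tail has probability (1 + 14 + 91)/16384; doubling gives α = 212/16384 = 53/4096.

53/4096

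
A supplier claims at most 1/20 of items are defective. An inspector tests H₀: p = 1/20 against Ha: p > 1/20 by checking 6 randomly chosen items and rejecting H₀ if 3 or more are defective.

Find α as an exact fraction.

14271/6400000

α = P(reject H₀ | H₀ true) = P(Y ≥ 3 | p = 1/20), Y ~ Binomial(6, 1/20).
α = 1 − P(Y ≤ 2) = 1 − 6385729/6400000 = 14271/6400000.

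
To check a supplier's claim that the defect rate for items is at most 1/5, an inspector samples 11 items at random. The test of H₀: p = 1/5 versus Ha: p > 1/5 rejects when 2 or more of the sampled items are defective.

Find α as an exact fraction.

6619897/9765625

α = P(reject H₀ | H₀ true) = P(X ≥ 2 | p = 1/5), X ~ Binomial(11, 1/5).
α = 1 − P(X ≤ 1) = 1 − 3145728/9765625 = 6619897/9765625.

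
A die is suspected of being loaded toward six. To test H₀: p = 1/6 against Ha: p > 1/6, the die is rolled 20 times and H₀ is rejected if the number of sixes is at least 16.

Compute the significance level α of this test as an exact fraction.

264623/304679870005248

The Type I error probability is α = P(Y ≥ 16) computed under H₀, where Y ~ Binomial(20, 1/6).
P(Y ≥ 16) = Σ_{j=16}^{20} C(20,j)·(1/6)^j·(5/6)^{20-j} = 264623/304679870005248.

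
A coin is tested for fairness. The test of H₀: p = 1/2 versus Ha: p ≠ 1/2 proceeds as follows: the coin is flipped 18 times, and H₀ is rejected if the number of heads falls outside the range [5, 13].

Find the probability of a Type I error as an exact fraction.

Under H₀, Y ~ Binomial(18, 1/2); α is the probability of landing in either tail, P(Y ≤ 4) + P(Y ≥ 14).
Each tail has probability (1 + 18 + 153 + 816 + 3060)/262144; doubling gives α = 8096/262144 = 253/8192.

253/8192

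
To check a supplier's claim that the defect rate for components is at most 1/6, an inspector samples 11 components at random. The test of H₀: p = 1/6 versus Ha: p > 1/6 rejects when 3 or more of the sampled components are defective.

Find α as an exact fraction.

The significance level is the probability, assuming p = 1/6, of seeing 3 or more defectives in 11 draws.
α = 1 − P(X ≤ 2) = 1 − 9765625/13436928 = 3671303/13436928.

3671303/13436928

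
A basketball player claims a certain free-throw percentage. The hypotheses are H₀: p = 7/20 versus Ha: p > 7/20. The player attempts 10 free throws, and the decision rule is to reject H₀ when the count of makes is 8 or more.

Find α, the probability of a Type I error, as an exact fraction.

12342438941/2560000000000

α = P(reject H₀ | H₀ true) = P(K ≥ 8 | p = 7/20), with K ~ Binomial(10, 7/20).
P(K ≥ 8) = Σ_{j=8}^{10} C(10,j)·(7/20)^j·(13/20)^{10-j} = 12342438941/2560000000000.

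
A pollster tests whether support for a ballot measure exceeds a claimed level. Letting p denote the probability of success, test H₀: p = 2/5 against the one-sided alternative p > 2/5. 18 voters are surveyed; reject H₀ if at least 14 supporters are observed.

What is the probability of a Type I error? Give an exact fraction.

976093184/762939453125

Under H₀, S ~ Binomial(18, 2/5), and α = P(S ≥ 14).
Adding the binomial terms for j = 14 through 18 with p = 2/5 yields 976093184/762939453125.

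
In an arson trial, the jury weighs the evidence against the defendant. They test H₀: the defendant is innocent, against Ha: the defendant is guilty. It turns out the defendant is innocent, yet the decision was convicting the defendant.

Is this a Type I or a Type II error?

Type I error

'Convicting the defendant' corresponds to rejecting H₀.
H₀ was rejected but H₀ is true — a Type I error (false positive).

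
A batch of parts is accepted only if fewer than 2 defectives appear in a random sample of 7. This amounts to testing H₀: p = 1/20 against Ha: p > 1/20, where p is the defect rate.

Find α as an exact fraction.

Under H₀, Y ~ Binomial(7, 1/20); the Type I error rate is P(Y ≥ 2).
α = 1 − P(Y ≤ 1) = 1 − 611596453/640000000 = 28403547/640000000.

28403547/640000000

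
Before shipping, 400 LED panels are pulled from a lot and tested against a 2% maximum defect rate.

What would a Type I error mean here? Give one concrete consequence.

With the conventional null hypothesis that the lot's defect rate is 2% (within specification):
A Type I error is rejecting H₀ when H₀ is true.
Here that means rejecting the lot and scrapping or reworking it when actually the lot's defect rate is 2% (within specification).

A Type I error would mean concluding that the lot's defect rate exceeds 2% when in fact the lot's defect rate is 2% (within specification). Consequence: a good lot is scrapped, wasting material and production time.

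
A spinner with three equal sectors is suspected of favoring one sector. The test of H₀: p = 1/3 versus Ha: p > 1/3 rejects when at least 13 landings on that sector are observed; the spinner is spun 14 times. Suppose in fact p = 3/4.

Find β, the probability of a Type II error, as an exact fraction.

A Type II error is failing to reject when Ha holds: with p = 3/4, β = P(K ≤ 12).
Equivalently, β = 1 − P(K ≥ 13) = 241331965/268435456.

241331965/268435456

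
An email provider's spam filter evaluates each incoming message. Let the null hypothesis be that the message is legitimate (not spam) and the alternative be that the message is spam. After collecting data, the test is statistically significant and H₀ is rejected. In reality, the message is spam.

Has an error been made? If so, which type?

No error — this is a correct decision.

The test rejected a false H₀ — the decision matches the true state.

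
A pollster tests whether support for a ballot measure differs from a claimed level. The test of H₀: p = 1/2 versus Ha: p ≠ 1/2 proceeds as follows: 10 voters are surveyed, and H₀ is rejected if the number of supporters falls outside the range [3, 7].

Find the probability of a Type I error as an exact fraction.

7/64

α = P(X ≤ 2 or X ≥ 8 | p = 1/2), X ~ Binomial(10, 1/2).
By symmetry, α = 2·P(X ≤ 2) = 2·(1 + 10 + 45)/1024 = 112/1024 = 7/64.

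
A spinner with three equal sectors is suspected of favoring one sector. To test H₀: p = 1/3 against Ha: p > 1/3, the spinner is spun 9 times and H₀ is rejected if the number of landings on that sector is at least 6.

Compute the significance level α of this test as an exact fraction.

835/19683

α = P(reject H₀ | H₀ true) = P(K ≥ 6 | p = 1/3), with K ~ Binomial(9, 1/3).
Adding the binomial terms for j = 6 through 9 with p = 1/3 yields 835/19683.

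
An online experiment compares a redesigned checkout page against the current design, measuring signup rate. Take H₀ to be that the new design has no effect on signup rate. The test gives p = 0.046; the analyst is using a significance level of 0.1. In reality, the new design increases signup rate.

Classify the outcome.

Since p = 0.046 < α = 0.1, H₀ is rejected.
H₀ is false (actually the new design increases signup rate).
The decision matches the true state — no error.

No error (correct decision).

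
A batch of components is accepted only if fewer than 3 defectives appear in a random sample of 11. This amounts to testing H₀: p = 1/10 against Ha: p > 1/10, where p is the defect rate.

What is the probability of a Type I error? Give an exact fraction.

1791237017/20000000000

The significance level is the probability, assuming p = 1/10, of seeing 3 or more defectives in 11 draws.
α = 1 − P(Y ≤ 2) = 1 − 18208762983/20000000000 = 1791237017/20000000000.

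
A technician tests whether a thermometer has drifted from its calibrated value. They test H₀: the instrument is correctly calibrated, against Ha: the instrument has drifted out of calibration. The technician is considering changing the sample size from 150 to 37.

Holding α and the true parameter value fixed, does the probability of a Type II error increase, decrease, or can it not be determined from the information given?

With less data the test statistic is noisier; under Ha, more outcomes land inside the acceptance region.

It increases.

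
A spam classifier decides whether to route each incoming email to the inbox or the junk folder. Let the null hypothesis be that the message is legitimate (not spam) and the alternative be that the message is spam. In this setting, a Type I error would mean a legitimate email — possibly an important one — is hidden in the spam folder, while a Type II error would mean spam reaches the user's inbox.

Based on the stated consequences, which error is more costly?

Type I error

The Type I consequence (a legitimate email — possibly an important one — is hidden in the spam folder) is more severe than the Type II consequence (spam reaches the user's inbox).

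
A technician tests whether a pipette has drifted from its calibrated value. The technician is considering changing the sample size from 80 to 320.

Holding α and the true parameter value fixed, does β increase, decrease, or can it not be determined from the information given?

It decreases.

More data shrinks sampling variability; the test statistic under Ha concentrates further from the null value, making rejection more likely.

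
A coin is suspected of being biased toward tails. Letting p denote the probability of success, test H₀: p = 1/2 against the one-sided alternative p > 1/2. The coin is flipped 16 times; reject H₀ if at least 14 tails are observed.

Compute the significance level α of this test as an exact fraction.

137/65536

α = P(reject H₀ | H₀ true) = P(Y ≥ 14 | p = 1/2), with Y ~ Binomial(16, 1/2).
Summing the upper tail: (120 + 16 + 1) / 2^16 = 137/65536.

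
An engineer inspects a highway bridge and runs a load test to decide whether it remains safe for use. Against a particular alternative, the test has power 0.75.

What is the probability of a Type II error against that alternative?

0.25

Power = 1 − β, so β = 1 − 0.75 = 0.25.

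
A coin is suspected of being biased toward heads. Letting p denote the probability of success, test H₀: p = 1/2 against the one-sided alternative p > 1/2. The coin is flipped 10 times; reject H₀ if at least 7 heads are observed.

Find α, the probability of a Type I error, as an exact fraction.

11/64

α = P(reject H₀ | H₀ true) = P(K ≥ 7 | p = 1/2), with K ~ Binomial(10, 1/2).
Summing the upper tail: (120 + 45 + 10 + 1) / 2^10 = 176/1024 = 11/64.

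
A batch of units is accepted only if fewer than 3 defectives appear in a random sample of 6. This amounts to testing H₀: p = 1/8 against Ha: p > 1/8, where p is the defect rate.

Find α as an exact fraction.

α = P(reject H₀ | H₀ true) = P(K ≥ 3 | p = 1/8), K ~ Binomial(6, 1/8).
Via the complement, α = 1 − Σ_{j=0}^{2} C(6,j)(1/8)^j(7/8)^{6-j} = 3819/131072.

3819/131072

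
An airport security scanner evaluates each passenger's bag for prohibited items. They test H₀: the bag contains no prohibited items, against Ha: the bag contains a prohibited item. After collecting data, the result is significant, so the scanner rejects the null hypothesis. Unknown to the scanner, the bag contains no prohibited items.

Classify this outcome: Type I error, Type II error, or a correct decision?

H₀ was rejected, but H₀ is actually true.
Rejecting a true null hypothesis is a Type I error (false positive).

Type I error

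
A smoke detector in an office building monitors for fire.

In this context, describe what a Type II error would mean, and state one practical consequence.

With the conventional null hypothesis that there is no fire:
A Type II error is failing to reject H₀ when H₀ is false.
Here that means remaining silent when actually there is a fire.

A Type II error would mean concluding that there is no fire (or at least failing to establish that there is a fire) when in fact there is a fire. Consequence: a real fire goes undetected.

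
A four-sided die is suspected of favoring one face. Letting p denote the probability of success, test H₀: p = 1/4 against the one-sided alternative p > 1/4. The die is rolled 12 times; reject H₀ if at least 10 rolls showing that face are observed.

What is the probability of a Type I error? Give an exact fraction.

α = P(reject H₀ | H₀ true) = P(K ≥ 10 | p = 1/4), with K ~ Binomial(12, 1/4).
P(K ≥ 10) = Σ_{j=10}^{12} C(12,j)·(1/4)^j·(3/4)^{12-j} = 631/16777216.

631/16777216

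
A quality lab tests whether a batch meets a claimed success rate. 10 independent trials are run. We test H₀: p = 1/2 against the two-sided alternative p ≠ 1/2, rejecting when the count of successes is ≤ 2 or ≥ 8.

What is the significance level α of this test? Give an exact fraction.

Under H₀, X ~ Binomial(10, 1/2); α is the probability of landing in either tail, P(X ≤ 2) + P(X ≥ 8).
Each tail has probability (1 + 10 + 45)/1024; doubling gives α = 112/1024 = 7/64.

7/64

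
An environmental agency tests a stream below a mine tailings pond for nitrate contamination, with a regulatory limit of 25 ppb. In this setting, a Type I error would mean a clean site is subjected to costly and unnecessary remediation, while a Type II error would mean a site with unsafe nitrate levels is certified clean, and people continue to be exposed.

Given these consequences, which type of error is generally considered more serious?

The Type II consequence (a site with unsafe nitrate levels is certified clean, and people continue to be exposed) is more severe than the Type I consequence (a clean site is subjected to costly and unnecessary remediation).

Type II error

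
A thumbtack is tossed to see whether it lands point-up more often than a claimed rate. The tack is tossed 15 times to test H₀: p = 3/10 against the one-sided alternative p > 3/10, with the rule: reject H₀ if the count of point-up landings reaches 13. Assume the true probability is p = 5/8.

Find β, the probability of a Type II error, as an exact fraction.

33725631854457/35184372088832

A Type II error is failing to reject when Ha holds: with p = 5/8, β = P(S ≤ 12).
Adding the binomial probabilities P(S=0)+…+P(S=12) at p = 5/8 gives 33725631854457/35184372088832.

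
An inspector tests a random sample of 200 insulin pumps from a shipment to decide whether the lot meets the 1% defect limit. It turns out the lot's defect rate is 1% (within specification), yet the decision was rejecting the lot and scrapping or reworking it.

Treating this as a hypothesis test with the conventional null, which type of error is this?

Type I error

The null hypothesis here is that the lot's defect rate is 1% (within specification).
'Rejecting the lot and scrapping or reworking it' corresponds to rejecting H₀.
H₀ was rejected but H₀ is true — a Type I error (false positive).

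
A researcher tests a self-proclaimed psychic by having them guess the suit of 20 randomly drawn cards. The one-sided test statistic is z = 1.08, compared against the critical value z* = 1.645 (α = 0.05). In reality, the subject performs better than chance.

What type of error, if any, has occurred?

The conventional null hypothesis is that the subject is guessing at random (p = 1/4).
Since z = 1.08 ≤ z* = 1.645, H₀ is not rejected.
H₀ is false (actually the subject performs better than chance).
Failing to reject a false H₀ is a Type II error.

Type II error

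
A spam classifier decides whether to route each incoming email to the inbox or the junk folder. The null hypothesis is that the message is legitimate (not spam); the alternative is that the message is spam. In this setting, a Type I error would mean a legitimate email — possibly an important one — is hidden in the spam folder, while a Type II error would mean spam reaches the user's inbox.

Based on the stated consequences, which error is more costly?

Type I error

The Type I consequence (a legitimate email — possibly an important one — is hidden in the spam folder) is more severe than the Type II consequence (spam reaches the user's inbox).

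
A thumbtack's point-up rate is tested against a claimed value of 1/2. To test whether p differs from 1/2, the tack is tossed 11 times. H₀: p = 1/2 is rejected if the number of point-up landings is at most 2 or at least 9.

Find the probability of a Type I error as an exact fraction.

67/1024

The significance level is the null-hypothesis probability of the rejection region {≤2} ∪ {≥9}.
By symmetry, α = 2·P(K ≤ 2) = 2·(1 + 11 + 55)/2048 = 134/2048 = 67/1024.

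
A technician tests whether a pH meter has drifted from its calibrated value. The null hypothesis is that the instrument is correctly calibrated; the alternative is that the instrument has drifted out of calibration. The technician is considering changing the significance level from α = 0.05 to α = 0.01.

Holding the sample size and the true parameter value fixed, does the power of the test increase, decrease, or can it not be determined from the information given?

It decreases.

Tightening α shrinks the rejection region. When Ha holds, fewer sample outcomes clear the stricter threshold, so more fall in the acceptance region.
Since power = 1 − β and β increases, power decreases.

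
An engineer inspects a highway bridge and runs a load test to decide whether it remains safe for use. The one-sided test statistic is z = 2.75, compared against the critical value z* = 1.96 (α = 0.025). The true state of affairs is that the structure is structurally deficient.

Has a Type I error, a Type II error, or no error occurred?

The conventional null hypothesis is that the structure meets the required load capacity (safe).
Since z = 2.75 > z* = 1.96, H₀ is rejected.
H₀ is false (actually the structure is structurally deficient).
The decision matches the true state — no error.

Neither — the decision is correct.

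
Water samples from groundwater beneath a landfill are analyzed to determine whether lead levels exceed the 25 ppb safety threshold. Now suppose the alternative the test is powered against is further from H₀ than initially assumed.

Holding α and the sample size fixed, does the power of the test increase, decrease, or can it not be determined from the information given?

A bigger departure from H₀ is easier for the test to detect, so it fails to reject less often.
Since power = 1 − β and β decreases, power increases.

It increases.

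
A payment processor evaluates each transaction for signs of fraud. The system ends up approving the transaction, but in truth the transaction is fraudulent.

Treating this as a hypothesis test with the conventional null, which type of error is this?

The null hypothesis here is that the transaction is legitimate.
'Approving the transaction' corresponds to failing to reject H₀.
H₀ was not rejected but H₀ is false — a Type II error (false negative).

Type II error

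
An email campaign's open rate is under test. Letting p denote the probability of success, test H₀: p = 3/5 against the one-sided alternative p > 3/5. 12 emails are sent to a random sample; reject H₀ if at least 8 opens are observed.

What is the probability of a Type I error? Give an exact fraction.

Under H₀, S ~ Binomial(12, 3/5), and α = P(S ≥ 8).
P(S ≥ 8) = Σ_{j=8}^{12} C(12,j)·(3/5)^j·(2/5)^{12-j} = 21395421/48828125.

21395421/48828125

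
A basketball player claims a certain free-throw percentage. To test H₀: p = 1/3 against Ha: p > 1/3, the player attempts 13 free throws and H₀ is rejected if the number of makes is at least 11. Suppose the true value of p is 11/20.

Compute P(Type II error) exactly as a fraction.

Under the alternative p = 11/20, X ~ Binomial(13, 11/20); β is the probability the test does not reject, P(X < 11).
Equivalently, β = 1 − P(X ≥ 11) = 39857841016429707/40960000000000000.

39857841016429707/40960000000000000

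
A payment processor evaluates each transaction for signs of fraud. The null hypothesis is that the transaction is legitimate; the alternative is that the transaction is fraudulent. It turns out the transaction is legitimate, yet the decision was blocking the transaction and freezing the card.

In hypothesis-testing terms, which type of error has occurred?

Type I error

'Blocking the transaction and freezing the card' corresponds to rejecting H₀.
H₀ was rejected but H₀ is true — a Type I error (false positive).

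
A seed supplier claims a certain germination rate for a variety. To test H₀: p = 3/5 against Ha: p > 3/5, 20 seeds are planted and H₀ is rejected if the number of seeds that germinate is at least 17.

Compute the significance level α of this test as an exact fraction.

α = P(reject H₀ | H₀ true) = P(X ≥ 17 | p = 3/5), with X ~ Binomial(20, 3/5).
Adding the binomial terms for j = 17 through 20 with p = 3/5 yields 1522175101281/95367431640625.

1522175101281/95367431640625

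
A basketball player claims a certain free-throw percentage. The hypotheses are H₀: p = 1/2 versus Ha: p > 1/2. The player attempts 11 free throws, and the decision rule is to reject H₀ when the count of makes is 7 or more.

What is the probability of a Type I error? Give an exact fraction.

281/1024

α = P(reject H₀ | H₀ true) = P(S ≥ 7 | p = 1/2), with S ~ Binomial(11, 1/2).
P(S ≥ 7) = [C(11,7) + C(11,8) + C(11,9) + C(11,10) + C(11,11)] / 2^11 = (330 + 165 + 55 + 11 + 1) / 2048 = 562/2048 = 281/1024.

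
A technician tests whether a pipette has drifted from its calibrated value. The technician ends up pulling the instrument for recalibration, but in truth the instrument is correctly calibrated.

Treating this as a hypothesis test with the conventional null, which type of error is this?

The null hypothesis here is that the instrument is correctly calibrated.
'Pulling the instrument for recalibration' corresponds to rejecting H₀.
H₀ was rejected but H₀ is true — a Type I error (false positive).

Type I error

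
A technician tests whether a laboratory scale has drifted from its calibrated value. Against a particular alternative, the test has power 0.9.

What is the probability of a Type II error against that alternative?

0.1

Power = 1 − β, so β = 1 − 0.9 = 0.1.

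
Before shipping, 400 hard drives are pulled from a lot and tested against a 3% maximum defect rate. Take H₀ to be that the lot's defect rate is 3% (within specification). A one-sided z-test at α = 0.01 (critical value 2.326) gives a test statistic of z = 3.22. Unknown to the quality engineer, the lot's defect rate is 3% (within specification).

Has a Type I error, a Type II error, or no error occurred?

Type I error

Since z = 3.22 > z* = 2.326, H₀ is rejected.
H₀ is true (actually the lot's defect rate is 3% (within specification)).
Rejecting a true H₀ is a Type I error.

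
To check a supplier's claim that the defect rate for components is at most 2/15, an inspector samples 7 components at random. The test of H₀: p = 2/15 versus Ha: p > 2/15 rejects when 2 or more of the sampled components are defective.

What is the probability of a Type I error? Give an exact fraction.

1501316/6328125

The significance level is the probability, assuming p = 2/15, of seeing 2 or more defectives in 7 draws.
α = 1 − P(X ≤ 1) = 1 − 4826809/6328125 = 1501316/6328125.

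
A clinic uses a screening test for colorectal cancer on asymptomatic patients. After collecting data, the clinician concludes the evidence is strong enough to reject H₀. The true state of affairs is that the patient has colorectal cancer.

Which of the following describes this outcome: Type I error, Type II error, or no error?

The conventional null hypothesis here is that the patient does not have colorectal cancer.
The test rejected a false H₀ — the decision matches the true state.

No error (correct decision).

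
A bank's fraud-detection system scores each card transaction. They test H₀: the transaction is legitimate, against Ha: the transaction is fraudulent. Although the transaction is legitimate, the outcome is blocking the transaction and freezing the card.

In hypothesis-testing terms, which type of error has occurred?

Type I error

'Blocking the transaction and freezing the card' corresponds to rejecting H₀.
H₀ was rejected but H₀ is true — a Type I error (false positive).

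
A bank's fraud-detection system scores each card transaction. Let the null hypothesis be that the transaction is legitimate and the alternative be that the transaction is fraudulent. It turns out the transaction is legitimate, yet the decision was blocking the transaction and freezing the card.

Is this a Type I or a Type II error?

Type I error

'Blocking the transaction and freezing the card' corresponds to rejecting H₀.
H₀ was rejected but H₀ is true — a Type I error (false positive).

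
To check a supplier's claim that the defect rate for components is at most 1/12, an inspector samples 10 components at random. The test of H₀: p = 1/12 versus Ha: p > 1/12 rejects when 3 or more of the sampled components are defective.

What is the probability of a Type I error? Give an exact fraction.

The significance level is the probability, assuming p = 1/12, of seeing 3 or more defectives in 10 draws.
Computing the lower-tail complement: 1 − 4930254263/5159780352 = 229526089/5159780352.

229526089/5159780352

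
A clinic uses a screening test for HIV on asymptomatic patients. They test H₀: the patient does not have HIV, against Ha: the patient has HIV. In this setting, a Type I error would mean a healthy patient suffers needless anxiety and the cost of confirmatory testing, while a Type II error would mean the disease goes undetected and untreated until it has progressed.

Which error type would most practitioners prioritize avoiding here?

Type II error

The Type II consequence (the disease goes undetected and untreated until it has progressed) is more severe than the Type I consequence (a healthy patient suffers needless anxiety and the cost of confirmatory testing).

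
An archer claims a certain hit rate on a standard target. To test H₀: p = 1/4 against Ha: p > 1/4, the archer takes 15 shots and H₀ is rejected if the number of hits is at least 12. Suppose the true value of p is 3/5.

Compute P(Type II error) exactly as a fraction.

27755679248/30517578125

A Type II error is failing to reject when Ha holds: with p = 3/5, β = P(Y ≤ 11).
Equivalently, β = 1 − P(Y ≥ 12) = 27755679248/30517578125.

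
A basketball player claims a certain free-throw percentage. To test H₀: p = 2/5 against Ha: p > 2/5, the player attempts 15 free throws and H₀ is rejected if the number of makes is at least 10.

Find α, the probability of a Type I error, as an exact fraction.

Under H₀, Y ~ Binomial(15, 2/5), and α = P(Y ≥ 10).
Summing C(15,j)(2/5)^j(3/5)^{15−j} for j = 10,…,15 gives 1032510464/30517578125.

1032510464/30517578125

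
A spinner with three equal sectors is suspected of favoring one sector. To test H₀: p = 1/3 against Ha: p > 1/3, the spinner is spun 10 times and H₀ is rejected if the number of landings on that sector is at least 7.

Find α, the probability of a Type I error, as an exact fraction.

α = P(reject H₀ | H₀ true) = P(X ≥ 7 | p = 1/3), with X ~ Binomial(10, 1/3).
Adding the binomial terms for j = 7 through 10 with p = 1/3 yields 43/2187.

43/2187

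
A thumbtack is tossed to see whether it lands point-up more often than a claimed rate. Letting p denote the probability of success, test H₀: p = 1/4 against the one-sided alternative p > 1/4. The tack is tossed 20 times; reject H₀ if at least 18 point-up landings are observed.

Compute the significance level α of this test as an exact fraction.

1771/1099511627776

The Type I error probability is α = P(Y ≥ 18) computed under H₀, where Y ~ Binomial(20, 1/4).
Adding the binomial terms for j = 18 through 20 with p = 1/4 yields 1771/1099511627776.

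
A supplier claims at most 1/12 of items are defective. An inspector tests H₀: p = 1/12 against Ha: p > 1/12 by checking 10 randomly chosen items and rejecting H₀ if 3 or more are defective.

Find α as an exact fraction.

229526089/5159780352

The significance level is the probability, assuming p = 1/12, of seeing 3 or more defectives in 10 draws.
Computing the lower-tail complement: 1 − 4930254263/5159780352 = 229526089/5159780352.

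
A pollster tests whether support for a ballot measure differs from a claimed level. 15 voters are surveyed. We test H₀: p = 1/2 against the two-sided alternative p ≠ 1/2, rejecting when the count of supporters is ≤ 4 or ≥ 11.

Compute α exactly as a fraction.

The significance level is the null-hypothesis probability of the rejection region {≤4} ∪ {≥11}.
By symmetry, α = 2·P(Y ≤ 4) = 2·(1 + 15 + 105 + 455 + 1365)/32768 = 3882/32768 = 1941/16384.

1941/16384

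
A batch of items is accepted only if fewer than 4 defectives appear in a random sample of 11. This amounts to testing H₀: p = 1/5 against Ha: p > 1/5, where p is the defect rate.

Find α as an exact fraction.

12589/78125

α = P(reject H₀ | H₀ true) = P(Y ≥ 4 | p = 1/5), Y ~ Binomial(11, 1/5).
α = 1 − P(Y ≤ 3) = 1 − 65536/78125 = 12589/78125.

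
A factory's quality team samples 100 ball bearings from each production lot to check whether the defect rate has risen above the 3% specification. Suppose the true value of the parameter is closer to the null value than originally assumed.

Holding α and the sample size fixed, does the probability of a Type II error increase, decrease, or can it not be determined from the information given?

It increases.

When the true parameter is near the null value, the test has a harder time distinguishing Ha from H₀.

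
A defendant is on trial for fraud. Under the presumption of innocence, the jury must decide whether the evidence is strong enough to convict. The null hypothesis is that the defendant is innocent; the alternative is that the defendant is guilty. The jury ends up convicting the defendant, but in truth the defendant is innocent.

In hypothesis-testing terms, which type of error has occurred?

Type I error

'Convicting the defendant' corresponds to rejecting H₀.
H₀ was rejected but H₀ is true — a Type I error (false positive).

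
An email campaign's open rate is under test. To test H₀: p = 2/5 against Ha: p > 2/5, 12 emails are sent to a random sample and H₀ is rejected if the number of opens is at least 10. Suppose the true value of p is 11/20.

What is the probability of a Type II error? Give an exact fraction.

A Type II error is failing to reject when Ha holds: with p = 11/20, β = P(X ≤ 9).
Summing C(12,j)·(11/20)^j·(9/20)^{12-j} for j = 0..9 gives 784677287856069/819200000000000.

784677287856069/819200000000000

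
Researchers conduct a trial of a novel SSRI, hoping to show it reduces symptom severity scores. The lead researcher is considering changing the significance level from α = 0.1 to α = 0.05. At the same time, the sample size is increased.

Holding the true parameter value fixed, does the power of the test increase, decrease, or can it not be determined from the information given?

The first change alone would make β increase; the second alone would make β decrease. Which effect dominates depends on the magnitudes, which are not given.
Since power = 1 − β, the effect on power is likewise indeterminate.

Cannot be determined from the information given.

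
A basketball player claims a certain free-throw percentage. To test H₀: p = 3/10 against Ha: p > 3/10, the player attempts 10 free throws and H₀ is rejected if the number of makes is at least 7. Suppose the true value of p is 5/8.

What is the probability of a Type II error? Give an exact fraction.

β = P(fail to reject H₀ | Ha true) = P(Y ≤ 6 | p = 5/8), Y ~ Binomial(10, 5/8).
Adding the binomial probabilities P(Y=0)+…+P(Y=6) at p = 5/8 gives 148513581/268435456.

148513581/268435456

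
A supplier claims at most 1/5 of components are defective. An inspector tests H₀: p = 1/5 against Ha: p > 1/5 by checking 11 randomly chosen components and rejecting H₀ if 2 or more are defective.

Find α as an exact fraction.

Under H₀, K ~ Binomial(11, 1/5); the Type I error rate is P(K ≥ 2).
Computing the lower-tail complement: 1 − 3145728/9765625 = 6619897/9765625.

6619897/9765625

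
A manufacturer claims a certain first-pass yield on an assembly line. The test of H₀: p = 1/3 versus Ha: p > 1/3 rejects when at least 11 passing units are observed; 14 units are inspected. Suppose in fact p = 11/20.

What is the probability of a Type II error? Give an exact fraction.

β = P(fail to reject H₀ | Ha true) = P(Y ≤ 10 | p = 11/20), Y ~ Binomial(14, 11/20).
Summing C(14,j)·(11/20)^j·(9/20)^{14-j} for j = 0..10 gives 767413934602409223/819200000000000000.

767413934602409223/819200000000000000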